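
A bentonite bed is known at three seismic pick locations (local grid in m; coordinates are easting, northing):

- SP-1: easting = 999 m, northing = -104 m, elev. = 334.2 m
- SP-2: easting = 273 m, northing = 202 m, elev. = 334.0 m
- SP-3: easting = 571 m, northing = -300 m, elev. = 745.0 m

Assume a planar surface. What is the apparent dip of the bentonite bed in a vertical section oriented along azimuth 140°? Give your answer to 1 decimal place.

Two edge vectors: SP-1→SP-2 = (-726, 306, -0.2), SP-1→SP-3 = (-428, -196, 410.8).
Normal n = (SP-1→SP-2) × (SP-1→SP-3) = (125665.6, 298326.4, 273264).
So ∂z/∂easting = −n_x/n_z = −0.45987 and ∂z/∂northing = −n_y/n_z = −1.09171.
Unit vector along 140° is (sin 140°, cos 140°) = (0.6428, -0.7660).
Slope in that direction = a·(0.6428) + b·(-0.7660) = 0.54070.
Apparent dip = arctan|0.54070| = 28.4° (true dip is 49.8°, so apparent ≤ true as expected).

28.4°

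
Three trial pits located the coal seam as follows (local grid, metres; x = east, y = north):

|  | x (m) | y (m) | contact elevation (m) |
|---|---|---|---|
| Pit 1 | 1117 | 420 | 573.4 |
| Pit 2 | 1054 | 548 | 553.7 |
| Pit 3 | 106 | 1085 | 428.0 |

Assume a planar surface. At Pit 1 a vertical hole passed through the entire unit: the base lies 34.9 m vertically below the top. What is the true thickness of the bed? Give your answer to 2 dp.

34.57 m

Let the plane be z = a·x + b·y + c.
Pit 2−Pit 1: −63a + 128b = −19.7;  Pit 3−Pit 1: −1011a + 665b = −145.4.
Solving gives a = 0.06297, b = −0.12291.
|∇z| = √(a²+b²) = 0.13810, so dip δ = arctan(0.13810) = 7.86°.
True thickness = vertical thickness × cos δ = 34.9 × cos 7.86° = 34.57 m.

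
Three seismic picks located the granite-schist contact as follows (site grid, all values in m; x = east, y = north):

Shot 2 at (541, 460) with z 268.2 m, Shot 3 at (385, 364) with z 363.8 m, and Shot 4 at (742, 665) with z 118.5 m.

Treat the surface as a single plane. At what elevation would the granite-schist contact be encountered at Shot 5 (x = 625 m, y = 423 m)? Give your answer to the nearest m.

Two edge vectors: Shot 2→Shot 3 = (-156, -96, 95.6), Shot 2→Shot 4 = (201, 205, -149.7).
Normal n = (Shot 2→Shot 3) × (Shot 2→Shot 4) = (-5226.8, -4137.6, -12684).
So ∂z/∂x = −n_x/n_z = −0.41208 and ∂z/∂y = −n_y/n_z = −0.32621.
Intercept c from Shot 2: 268.2 + 222.93 + 150.05 = 641.19.
At (625, 423): z = −257.5 − 138.0 + 641.19 = 245.7 m.

246 m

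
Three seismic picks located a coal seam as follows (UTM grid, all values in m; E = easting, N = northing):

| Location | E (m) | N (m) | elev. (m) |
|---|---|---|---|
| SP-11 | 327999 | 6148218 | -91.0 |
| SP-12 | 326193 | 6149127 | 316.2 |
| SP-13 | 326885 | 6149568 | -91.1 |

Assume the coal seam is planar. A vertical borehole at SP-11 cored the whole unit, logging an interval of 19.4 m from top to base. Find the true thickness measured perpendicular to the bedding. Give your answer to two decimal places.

Let the plane be z = a·E + b·N + c.
SP-12−SP-11: −1806a + 909b = 407.2;  SP-13−SP-11: −1114a + 1350b = −0.1.
Solving gives a = −0.38570, b = −0.31835.
|∇z| = √(a²+b²) = 0.50012, so dip δ = arctan(0.50012) = 26.57°.
True thickness = vertical thickness × cos δ = 19.4 × cos 26.57° = 17.35 m.

17.35 m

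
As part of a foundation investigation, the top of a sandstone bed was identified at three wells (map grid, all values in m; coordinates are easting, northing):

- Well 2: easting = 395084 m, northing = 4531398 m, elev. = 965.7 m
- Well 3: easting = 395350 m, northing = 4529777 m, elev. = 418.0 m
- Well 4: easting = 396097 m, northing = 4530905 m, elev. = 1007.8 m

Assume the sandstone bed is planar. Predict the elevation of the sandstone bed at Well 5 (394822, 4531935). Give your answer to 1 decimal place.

1108.2 m

Let the plane be z = a·easting + b·northing + c.
Well 3−Well 2: 266a − 1621b = −547.7;  Well 4−Well 2: 1013a − 493b = 42.1.
Solving gives a = 0.223874753, b = 0.374614858.
Then c = 965.7 − a·395084 − b·4531398 = −1785012.65.
At (394822, 4531935): z = 88390.7 + 1697730.2 − 1785012.65 = 1108.2 m.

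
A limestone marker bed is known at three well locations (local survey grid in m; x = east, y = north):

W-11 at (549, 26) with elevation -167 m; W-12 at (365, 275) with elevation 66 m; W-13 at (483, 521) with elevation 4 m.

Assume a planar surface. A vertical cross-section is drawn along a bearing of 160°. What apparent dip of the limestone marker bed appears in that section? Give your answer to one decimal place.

28.2°

Let the plane be z = a·x + b·y + c.
W-12−W-11: −184a + 249b = 233;  W-13−W-11: −66a + 495b = 171.
Solving gives a = −0.97468, b = 0.21550.
Unit vector along 160° is (sin 160°, cos 160°) = (0.3420, -0.9397).
Slope in that direction = a·(0.3420) + b·(-0.9397) = −0.53586.
Apparent dip = arctan|0.53586| = 28.2° (true dip is 44.9°, so apparent ≤ true as expected).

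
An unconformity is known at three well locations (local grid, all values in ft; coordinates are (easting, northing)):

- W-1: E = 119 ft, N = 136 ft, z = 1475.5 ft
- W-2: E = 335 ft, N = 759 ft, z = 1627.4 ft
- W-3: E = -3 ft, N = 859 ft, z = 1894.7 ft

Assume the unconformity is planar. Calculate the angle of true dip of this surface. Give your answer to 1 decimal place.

Let the plane be z = a·E + b·N + c.
W-2−W-1: 216a + 623b = 151.9;  W-3−W-1: −122a + 723b = 419.2.
Solving gives a = −0.65183, b = 0.46982.
Gradient magnitude |∇z| = √(a² + b²) = √(0.42488 + 0.22073) = 0.80350.
True dip = arctan(0.80350) = 38.8°, dipping toward SE (azimuth ≈ 126°).

38.8°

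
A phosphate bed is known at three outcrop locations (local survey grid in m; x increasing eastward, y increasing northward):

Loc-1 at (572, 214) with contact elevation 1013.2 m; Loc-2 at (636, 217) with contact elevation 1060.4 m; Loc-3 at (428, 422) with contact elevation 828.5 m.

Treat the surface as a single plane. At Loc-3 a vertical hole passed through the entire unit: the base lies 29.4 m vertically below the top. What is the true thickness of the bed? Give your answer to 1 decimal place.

22.5 m

Let the plane be z = a·x + b·y + c.
Loc-2−Loc-1: 64a + 3b = 47.2;  Loc-3−Loc-1: −144a + 208b = −184.7.
Solving gives a = 0.75463, b = −0.36554.
|∇z| = √(a²+b²) = 0.83851, so dip δ = arctan(0.83851) = 39.98°.
True thickness = vertical thickness × cos δ = 29.4 × cos 39.98° = 22.5 m.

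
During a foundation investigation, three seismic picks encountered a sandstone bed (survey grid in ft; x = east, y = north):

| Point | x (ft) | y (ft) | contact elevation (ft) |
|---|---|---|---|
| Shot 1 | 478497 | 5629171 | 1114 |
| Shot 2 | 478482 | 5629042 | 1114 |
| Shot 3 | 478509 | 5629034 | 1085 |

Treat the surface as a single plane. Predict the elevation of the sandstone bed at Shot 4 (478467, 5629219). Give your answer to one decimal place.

Two edge vectors: Shot 1→Shot 2 = (-15, -129, 0), Shot 1→Shot 3 = (12, -137, -29).
Normal n = (Shot 1→Shot 2) × (Shot 1→Shot 3) = (3741, -435, 3603).
So ∂z/∂x = −n_x/n_z = −1.038301415 and ∂z/∂y = −n_y/n_z = 0.120732723.
Intercept c from Shot 1: 1114 + 496824.11 − 679625.14 = −181687.03.
At (478467, 5629219): z = −496793.0 + 679630.9 − 181687.03 = 1150.9 ft.

1150.9 ft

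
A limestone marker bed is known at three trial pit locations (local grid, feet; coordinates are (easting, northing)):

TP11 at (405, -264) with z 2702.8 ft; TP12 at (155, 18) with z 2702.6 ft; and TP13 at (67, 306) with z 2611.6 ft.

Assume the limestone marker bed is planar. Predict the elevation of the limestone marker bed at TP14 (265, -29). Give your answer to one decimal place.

Two edge vectors: TP11→TP12 = (-250, 282, -0.2), TP11→TP13 = (-338, 570, -91.2).
Normal n = (TP11→TP12) × (TP11→TP13) = (-25604.4, -22732.4, -47184).
So ∂z/∂E = −n_x/n_z = −0.54265 and ∂z/∂N = −n_y/n_z = −0.48178.
Intercept c from TP11: 2702.8 + 219.77 − 127.19 = 2795.38.
At (265, -29): z = −143.8 + 14.0 + 2795.38 = 2665.6 ft.

2665.6 ft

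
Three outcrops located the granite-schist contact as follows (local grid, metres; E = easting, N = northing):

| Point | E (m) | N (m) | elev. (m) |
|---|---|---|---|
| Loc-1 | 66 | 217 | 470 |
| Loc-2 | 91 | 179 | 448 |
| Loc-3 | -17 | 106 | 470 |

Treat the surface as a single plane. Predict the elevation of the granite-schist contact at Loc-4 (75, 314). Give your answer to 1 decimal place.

Let the plane be z = a·E + b·N + c.
Loc-2−Loc-1: 25a − 38b = −22;  Loc-3−Loc-1: −83a − 111b = 0.
Solving gives a = −0.41187, b = 0.30798.
Then c = 470 − a·66 − b·217 = 430.35.
At (75, 314): z = −30.9 + 96.7 + 430.35 = 496.2 m.

496.2 m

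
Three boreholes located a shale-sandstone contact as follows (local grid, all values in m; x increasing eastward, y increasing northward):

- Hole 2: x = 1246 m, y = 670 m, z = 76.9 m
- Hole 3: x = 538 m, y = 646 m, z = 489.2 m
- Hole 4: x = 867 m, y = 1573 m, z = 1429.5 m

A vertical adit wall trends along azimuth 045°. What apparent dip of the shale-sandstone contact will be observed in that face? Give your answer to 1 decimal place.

23.4°

Let the plane be z = a·x + b·y + c.
Hole 3−Hole 2: −708a − 24b = 412.3;  Hole 4−Hole 2: −379a + 903b = 1352.6.
Solving gives a = −0.62424, b = 1.23590.
Unit vector along 045° is (sin 45°, cos 45°) = (0.7071, 0.7071).
Slope in that direction = a·(0.7071) + b·(0.7071) = 0.43251.
Apparent dip = arctan|0.43251| = 23.4° (true dip is 54.2°, so apparent ≤ true as expected).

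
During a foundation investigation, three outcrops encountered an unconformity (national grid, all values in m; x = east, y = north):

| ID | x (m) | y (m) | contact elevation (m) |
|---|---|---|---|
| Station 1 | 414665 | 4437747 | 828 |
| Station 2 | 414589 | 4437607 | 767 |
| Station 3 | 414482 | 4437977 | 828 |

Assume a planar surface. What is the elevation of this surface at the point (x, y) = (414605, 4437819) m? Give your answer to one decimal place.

827.1 m

Let the plane be z = a·x + b·y + c.
Station 2−Station 1: −76a − 140b = −61;  Station 3−Station 1: −183a + 230b = 0.
Solving gives a = 0.325522042, b = 0.259002320.
Then c = 828 − a·414665 − b·4437747 = −1283541.37.
At (414605, 4437819): z = 134963.1 + 1149405.4 − 1283541.37 = 827.1 m.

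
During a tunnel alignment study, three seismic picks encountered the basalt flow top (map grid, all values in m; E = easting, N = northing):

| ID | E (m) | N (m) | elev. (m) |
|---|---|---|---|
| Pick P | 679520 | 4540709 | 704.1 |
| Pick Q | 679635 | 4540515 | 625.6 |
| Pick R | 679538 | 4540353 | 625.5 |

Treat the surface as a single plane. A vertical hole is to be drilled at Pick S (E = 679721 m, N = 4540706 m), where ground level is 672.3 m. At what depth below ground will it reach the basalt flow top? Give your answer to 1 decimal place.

37.0 m

Let the plane be z = a·E + b·N + c.
Pick Q−Pick P: 115a − 194b = −78.5;  Pick R−Pick P: 18a − 356b = −78.6.
Solving gives a = −0.339072848, b = 0.203642384.
Then c = 704.1 − a·679520 − b·4540709 = −693569.92.
At (679721, 4540706): z_contact = −230474.94 + 924680.20 − 693569.92 = 635.34 m.
Depth below ground = 672.3 − 635.34 = 37.0 m.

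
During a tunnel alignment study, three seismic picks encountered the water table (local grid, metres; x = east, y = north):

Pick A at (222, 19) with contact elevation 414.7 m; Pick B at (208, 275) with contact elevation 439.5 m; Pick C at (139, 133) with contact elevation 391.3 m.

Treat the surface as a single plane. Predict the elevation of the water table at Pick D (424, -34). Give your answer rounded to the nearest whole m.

Two edge vectors: Pick A→Pick B = (-14, 256, 24.8), Pick A→Pick C = (-83, 114, -23.4).
Normal n = (Pick A→Pick B) × (Pick A→Pick C) = (-8817.6, -2386, 19652).
So ∂z/∂x = −n_x/n_z = 0.44869 and ∂z/∂y = −n_y/n_z = 0.12141.
Intercept c from Pick A: 414.7 − 99.61 − 2.31 = 312.78.
At (424, -34): z = 190.2 − 4.1 + 312.78 = 498.9 m.

499 m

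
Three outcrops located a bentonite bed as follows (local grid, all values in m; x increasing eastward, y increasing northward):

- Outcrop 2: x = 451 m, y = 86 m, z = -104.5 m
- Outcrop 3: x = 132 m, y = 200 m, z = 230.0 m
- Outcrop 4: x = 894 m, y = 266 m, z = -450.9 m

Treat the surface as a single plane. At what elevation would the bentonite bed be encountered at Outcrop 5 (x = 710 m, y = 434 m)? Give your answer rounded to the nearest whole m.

-222 m

Two edge vectors: Outcrop 2→Outcrop 3 = (-319, 114, 334.5), Outcrop 2→Outcrop 4 = (443, 180, -346.4).
Normal n = (Outcrop 2→Outcrop 3) × (Outcrop 2→Outcrop 4) = (-99699.6, 37681.9, -107922).
So ∂z/∂x = −n_x/n_z = −0.92381 and ∂z/∂y = −n_y/n_z = 0.34916.
Intercept c from Outcrop 2: -104.5 + 416.64 − 30.03 = 282.11.
At (710, 434): z = −655.9 + 151.5 + 282.11 = -222.3 m.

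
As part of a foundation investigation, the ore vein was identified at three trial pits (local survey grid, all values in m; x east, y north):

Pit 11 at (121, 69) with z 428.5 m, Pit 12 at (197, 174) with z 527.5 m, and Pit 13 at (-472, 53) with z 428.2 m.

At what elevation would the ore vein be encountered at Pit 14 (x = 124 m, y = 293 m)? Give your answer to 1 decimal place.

Let the plane be z = a·x + b·y + c.
Pit 12−Pit 11: 76a + 105b = 99;  Pit 13−Pit 11: −593a − 16b = −0.3.
Solving gives a = −0.02543, b = 0.96126.
Then c = 428.5 − a·121 − b·69 = 365.25.
At (124, 293): z = −3.2 + 281.7 + 365.25 = 643.7 m.

643.7 m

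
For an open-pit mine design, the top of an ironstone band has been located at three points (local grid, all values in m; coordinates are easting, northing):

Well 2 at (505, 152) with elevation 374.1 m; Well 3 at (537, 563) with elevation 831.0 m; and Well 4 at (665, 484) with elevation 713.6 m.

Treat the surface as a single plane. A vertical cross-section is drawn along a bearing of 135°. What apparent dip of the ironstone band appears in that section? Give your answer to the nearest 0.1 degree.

43.7°

Two edge vectors: Well 2→Well 3 = (32, 411, 456.9), Well 2→Well 4 = (160, 332, 339.5).
Normal n = (Well 2→Well 3) × (Well 2→Well 4) = (-12156.3, 62240, -55136).
So ∂z/∂easting = −n_x/n_z = −0.22048 and ∂z/∂northing = −n_y/n_z = 1.12885.
Unit vector along 135° is (sin 135°, cos 135°) = (0.7071, -0.7071).
Slope in that direction = a·(0.7071) + b·(-0.7071) = −0.95412.
Apparent dip = arctan|0.95412| = 43.7° (true dip is 49.0°, so apparent ≤ true as expected).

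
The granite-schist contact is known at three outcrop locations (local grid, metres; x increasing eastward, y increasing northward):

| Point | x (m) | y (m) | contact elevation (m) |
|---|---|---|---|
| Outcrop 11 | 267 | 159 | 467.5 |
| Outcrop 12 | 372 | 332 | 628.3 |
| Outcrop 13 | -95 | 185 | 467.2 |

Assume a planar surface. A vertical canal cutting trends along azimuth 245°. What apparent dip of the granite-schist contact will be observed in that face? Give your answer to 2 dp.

23.50°

Let the plane be z = a·x + b·y + c.
Outcrop 12−Outcrop 11: 105a + 173b = 160.8;  Outcrop 13−Outcrop 11: −362a + 26b = −0.3.
Solving gives a = 0.06476, b = 0.89017.
Unit vector along 245° is (sin 245°, cos 245°) = (-0.9063, -0.4226).
Slope in that direction = a·(-0.9063) + b·(-0.4226) = −0.43490.
Apparent dip = arctan|0.43490| = 23.50° (true dip is 41.7°, so apparent ≤ true as expected).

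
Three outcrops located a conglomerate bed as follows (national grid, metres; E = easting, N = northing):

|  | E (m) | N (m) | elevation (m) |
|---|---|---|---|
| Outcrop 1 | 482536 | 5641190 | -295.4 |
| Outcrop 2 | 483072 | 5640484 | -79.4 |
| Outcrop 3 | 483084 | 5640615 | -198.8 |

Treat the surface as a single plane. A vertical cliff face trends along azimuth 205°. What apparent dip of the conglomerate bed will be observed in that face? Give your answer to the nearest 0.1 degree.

Two edge vectors: Outcrop 1→Outcrop 2 = (536, -706, 216), Outcrop 1→Outcrop 3 = (548, -575, 96.6).
Normal n = (Outcrop 1→Outcrop 2) × (Outcrop 1→Outcrop 3) = (56000.4, 66590.4, 78688).
So ∂z/∂E = −n_x/n_z = −0.71168 and ∂z/∂N = −n_y/n_z = −0.84626.
Unit vector along 205° is (sin 205°, cos 205°) = (-0.4226, -0.9063).
Slope in that direction = a·(-0.4226) + b·(-0.9063) = 1.06774.
Apparent dip = arctan|1.06774| = 46.9° (true dip is 47.9°, so apparent ≤ true as expected).

46.9°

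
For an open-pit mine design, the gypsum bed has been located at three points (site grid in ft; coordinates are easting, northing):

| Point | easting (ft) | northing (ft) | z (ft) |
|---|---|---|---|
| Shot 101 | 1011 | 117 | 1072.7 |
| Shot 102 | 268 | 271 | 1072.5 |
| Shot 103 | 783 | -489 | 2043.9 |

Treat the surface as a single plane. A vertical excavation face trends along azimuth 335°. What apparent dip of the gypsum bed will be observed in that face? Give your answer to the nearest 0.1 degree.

50.6°

Let the plane be z = a·easting + b·northing + c.
Shot 102−Shot 101: −743a + 154b = −0.2;  Shot 103−Shot 101: −228a − 606b = 971.2.
Solving gives a = −0.30790, b = −1.48680.
Unit vector along 335° is (sin 335°, cos 335°) = (-0.4226, 0.9063).
Slope in that direction = a·(-0.4226) + b·(0.9063) = −1.21737.
Apparent dip = arctan|1.21737| = 50.6° (true dip is 56.6°, so apparent ≤ true as expected).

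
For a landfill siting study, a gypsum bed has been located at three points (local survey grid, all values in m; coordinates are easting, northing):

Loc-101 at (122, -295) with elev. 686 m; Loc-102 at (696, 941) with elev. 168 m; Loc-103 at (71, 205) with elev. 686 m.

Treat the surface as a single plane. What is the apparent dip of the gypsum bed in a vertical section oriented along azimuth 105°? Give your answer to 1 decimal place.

Two edge vectors: Loc-101→Loc-102 = (574, 1236, -518), Loc-101→Loc-103 = (-51, 500, 0).
Normal n = (Loc-101→Loc-102) × (Loc-101→Loc-103) = (259000, 26418, 350036).
So ∂z/∂easting = −n_x/n_z = −0.73992 and ∂z/∂northing = −n_y/n_z = −0.07547.
Unit vector along 105° is (sin 105°, cos 105°) = (0.9659, -0.2588).
Slope in that direction = a·(0.9659) + b·(-0.2588) = −0.69518.
Apparent dip = arctan|0.69518| = 34.8° (true dip is 36.6°, so apparent ≤ true as expected).

34.8°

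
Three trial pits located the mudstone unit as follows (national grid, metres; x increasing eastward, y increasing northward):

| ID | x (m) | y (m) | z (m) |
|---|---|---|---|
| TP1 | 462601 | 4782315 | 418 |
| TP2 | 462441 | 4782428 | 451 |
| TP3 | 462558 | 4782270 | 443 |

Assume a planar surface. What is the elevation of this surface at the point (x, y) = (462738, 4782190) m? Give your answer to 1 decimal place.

395.8 m

Let the plane be z = a·x + b·y + c.
TP2−TP1: −160a + 113b = 33;  TP3−TP1: −43a − 45b = 25.
Solving gives a = −0.357409404, b = −0.214031014.
Then c = 418 − a·462601 − b·4782315 = 1189319.68.
At (462738, 4782190): z = −165386.9 − 1023537.0 + 1189319.68 = 395.8 m.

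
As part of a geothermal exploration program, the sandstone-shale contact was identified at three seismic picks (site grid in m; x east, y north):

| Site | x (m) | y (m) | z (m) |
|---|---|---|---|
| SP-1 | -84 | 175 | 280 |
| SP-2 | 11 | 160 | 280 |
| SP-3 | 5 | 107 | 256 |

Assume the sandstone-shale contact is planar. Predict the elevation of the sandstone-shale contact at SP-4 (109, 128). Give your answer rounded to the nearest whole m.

273 m

Let the plane be z = a·x + b·y + c.
SP-2−SP-1: 95a − 15b = 0;  SP-3−SP-1: 89a − 68b = −24.
Solving gives a = 0.07024, b = 0.44488.
Then c = 280 − a·-84 − b·175 = 208.05.
At (109, 128): z = 7.7 + 56.9 + 208.05 = 272.6 m.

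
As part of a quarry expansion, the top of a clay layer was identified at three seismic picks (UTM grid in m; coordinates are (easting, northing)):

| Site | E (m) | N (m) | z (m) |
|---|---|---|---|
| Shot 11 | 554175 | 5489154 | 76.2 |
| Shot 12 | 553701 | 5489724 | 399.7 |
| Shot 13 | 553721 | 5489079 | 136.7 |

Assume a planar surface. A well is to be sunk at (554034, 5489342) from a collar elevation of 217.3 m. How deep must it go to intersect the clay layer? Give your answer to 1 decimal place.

37.5 m

Two edge vectors: Shot 11→Shot 12 = (-474, 570, 323.5), Shot 11→Shot 13 = (-454, -75, 60.5).
Normal n = (Shot 11→Shot 12) × (Shot 11→Shot 13) = (58747.5, -118192, 294330).
So ∂z/∂E = −n_x/n_z = −0.199597391 and ∂z/∂N = −n_y/n_z = 0.401562872.
Intercept c from Shot 11: 76.2 + 110611.88 − 2204240.44 = −2093552.36.
At (554034, 5489342): z_contact = −110583.74 + 2204315.94 − 2093552.36 = 179.84 m.
Depth below ground = 217.3 − 179.84 = 37.5 m.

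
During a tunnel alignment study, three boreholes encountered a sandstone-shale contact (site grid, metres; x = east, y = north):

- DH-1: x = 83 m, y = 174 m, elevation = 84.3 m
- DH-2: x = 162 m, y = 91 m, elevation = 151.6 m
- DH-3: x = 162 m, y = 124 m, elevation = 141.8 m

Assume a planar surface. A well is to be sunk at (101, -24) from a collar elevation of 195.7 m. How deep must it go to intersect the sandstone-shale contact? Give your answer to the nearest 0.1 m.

Two edge vectors: DH-1→DH-2 = (79, -83, 67.3), DH-1→DH-3 = (79, -50, 57.5).
Normal n = (DH-1→DH-2) × (DH-1→DH-3) = (-1407.5, 774.2, 2607).
So ∂z/∂x = −n_x/n_z = 0.53989 and ∂z/∂y = −n_y/n_z = −0.29697.
Intercept c from DH-1: 84.3 − 44.81 + 51.67 = 91.16.
At (101, -24): z_contact = 54.53 + 7.13 + 91.16 = 152.82 m.
Depth below ground = 195.7 − 152.82 = 42.9 m.

42.9 m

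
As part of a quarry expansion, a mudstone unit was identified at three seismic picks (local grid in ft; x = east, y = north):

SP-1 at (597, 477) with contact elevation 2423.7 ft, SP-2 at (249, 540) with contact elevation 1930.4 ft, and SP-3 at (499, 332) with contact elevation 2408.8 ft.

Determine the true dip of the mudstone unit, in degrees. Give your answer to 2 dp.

Two edge vectors: SP-1→SP-2 = (-348, 63, -493.3), SP-1→SP-3 = (-98, -145, -14.9).
Normal n = (SP-1→SP-2) × (SP-1→SP-3) = (-72467.2, 43158.2, 56634).
So ∂z/∂x = −n_x/n_z = 1.27957 and ∂z/∂y = −n_y/n_z = −0.76205.
Gradient magnitude |∇z| = √(a² + b²) = √(1.63730 + 0.58073) = 1.48930.
True dip = arctan(1.48930) = 56.12°, dipping toward WNW (azimuth ≈ 301°).

56.12°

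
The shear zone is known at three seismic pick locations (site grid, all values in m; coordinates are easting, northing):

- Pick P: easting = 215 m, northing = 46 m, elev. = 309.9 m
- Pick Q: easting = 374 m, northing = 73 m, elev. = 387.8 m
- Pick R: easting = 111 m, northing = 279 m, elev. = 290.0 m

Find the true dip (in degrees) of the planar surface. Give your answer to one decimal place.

25.9°

Let the plane be z = a·easting + b·northing + c.
Pick Q−Pick P: 159a + 27b = 77.9;  Pick R−Pick P: −104a + 233b = −19.9.
Solving gives a = 0.46890, b = 0.12389.
Gradient magnitude |∇z| = √(a² + b²) = √(0.21987 + 0.01535) = 0.48499.
True dip = arctan(0.48499) = 25.9°, dipping toward WSW (azimuth ≈ 255°).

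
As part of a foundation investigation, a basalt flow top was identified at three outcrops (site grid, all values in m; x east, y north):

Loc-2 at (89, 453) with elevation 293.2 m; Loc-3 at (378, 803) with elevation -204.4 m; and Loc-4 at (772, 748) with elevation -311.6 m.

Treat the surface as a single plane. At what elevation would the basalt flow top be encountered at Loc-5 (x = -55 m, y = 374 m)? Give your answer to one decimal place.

Two edge vectors: Loc-2→Loc-3 = (289, 350, -497.6), Loc-2→Loc-4 = (683, 295, -604.8).
Normal n = (Loc-2→Loc-3) × (Loc-2→Loc-4) = (-64888, -165073.6, -153795).
So ∂z/∂x = −n_x/n_z = −0.42191 and ∂z/∂y = −n_y/n_z = −1.07334.
Intercept c from Loc-2: 293.2 + 37.55 + 486.22 = 816.97.
At (-55, 374): z = 23.2 − 401.4 + 816.97 = 438.7 m.

438.7 m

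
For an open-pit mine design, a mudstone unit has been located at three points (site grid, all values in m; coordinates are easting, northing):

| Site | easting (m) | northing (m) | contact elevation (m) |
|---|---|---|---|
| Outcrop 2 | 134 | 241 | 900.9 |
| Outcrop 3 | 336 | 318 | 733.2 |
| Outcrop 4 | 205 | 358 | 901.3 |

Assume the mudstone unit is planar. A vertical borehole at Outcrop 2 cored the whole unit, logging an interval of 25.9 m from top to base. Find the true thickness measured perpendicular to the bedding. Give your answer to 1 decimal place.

Let the plane be z = a·easting + b·northing + c.
Outcrop 3−Outcrop 2: 202a + 77b = −167.7;  Outcrop 4−Outcrop 2: 71a + 117b = 0.4.
Solving gives a = −1.08173, b = 0.65985.
|∇z| = √(a²+b²) = 1.26710, so dip δ = arctan(1.26710) = 51.72°.
True thickness = vertical thickness × cos δ = 25.9 × cos 51.72° = 16.0 m.

16.0 m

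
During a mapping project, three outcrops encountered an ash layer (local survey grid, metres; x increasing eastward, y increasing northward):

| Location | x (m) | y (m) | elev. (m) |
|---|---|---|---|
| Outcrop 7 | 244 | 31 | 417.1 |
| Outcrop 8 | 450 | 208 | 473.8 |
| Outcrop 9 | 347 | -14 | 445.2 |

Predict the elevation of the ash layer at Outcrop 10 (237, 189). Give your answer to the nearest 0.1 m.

Two edge vectors: Outcrop 7→Outcrop 8 = (206, 177, 56.7), Outcrop 7→Outcrop 9 = (103, -45, 28.1).
Normal n = (Outcrop 7→Outcrop 8) × (Outcrop 7→Outcrop 9) = (7525.2, 51.5, -27501).
So ∂z/∂x = −n_x/n_z = 0.27363 and ∂z/∂y = −n_y/n_z = 0.00187.
Intercept c from Outcrop 7: 417.1 − 66.77 − 0.06 = 350.28.
At (237, 189): z = 64.9 + 0.4 + 350.28 = 415.5 m.

415.5 m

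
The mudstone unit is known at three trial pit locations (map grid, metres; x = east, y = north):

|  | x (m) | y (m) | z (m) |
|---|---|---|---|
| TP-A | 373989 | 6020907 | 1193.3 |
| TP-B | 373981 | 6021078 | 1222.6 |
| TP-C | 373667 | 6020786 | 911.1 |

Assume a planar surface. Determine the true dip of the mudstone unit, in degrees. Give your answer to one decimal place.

Two edge vectors: TP-A→TP-B = (-8, 171, 29.3), TP-A→TP-C = (-322, -121, -282.2).
Normal n = (TP-A→TP-B) × (TP-A→TP-C) = (-44710.9, -11692.2, 56030).
So ∂z/∂x = −n_x/n_z = 0.79798 and ∂z/∂y = −n_y/n_z = 0.20868.
Gradient magnitude |∇z| = √(a² + b²) = √(0.63677 + 0.04355) = 0.82482.
True dip = arctan(0.82482) = 39.5°, dipping toward WSW (azimuth ≈ 255°).

39.5°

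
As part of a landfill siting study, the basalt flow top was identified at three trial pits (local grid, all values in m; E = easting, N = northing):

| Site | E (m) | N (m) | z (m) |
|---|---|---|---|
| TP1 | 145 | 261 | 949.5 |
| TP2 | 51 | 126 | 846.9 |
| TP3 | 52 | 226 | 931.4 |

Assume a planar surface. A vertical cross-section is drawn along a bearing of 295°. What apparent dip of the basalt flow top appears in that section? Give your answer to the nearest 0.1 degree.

Two edge vectors: TP1→TP2 = (-94, -135, -102.6), TP1→TP3 = (-93, -35, -18.1).
Normal n = (TP1→TP2) × (TP1→TP3) = (-1147.5, 7840.4, -9265).
So ∂z/∂E = −n_x/n_z = −0.12385 and ∂z/∂N = −n_y/n_z = 0.84624.
Unit vector along 295° is (sin 295°, cos 295°) = (-0.9063, 0.4226).
Slope in that direction = a·(-0.9063) + b·(0.4226) = 0.46988.
Apparent dip = arctan|0.46988| = 25.2° (true dip is 40.5°, so apparent ≤ true as expected).

25.2°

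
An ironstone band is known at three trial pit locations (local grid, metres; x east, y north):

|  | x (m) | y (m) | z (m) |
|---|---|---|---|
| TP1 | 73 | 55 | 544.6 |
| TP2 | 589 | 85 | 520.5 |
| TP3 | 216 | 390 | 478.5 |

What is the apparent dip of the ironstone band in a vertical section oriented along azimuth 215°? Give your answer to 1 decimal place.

9.6°

Let the plane be z = a·x + b·y + c.
TP2−TP1: 516a + 30b = −24.1;  TP3−TP1: 143a + 335b = −66.1.
Solving gives a = −0.03613, b = −0.18189.
Unit vector along 215° is (sin 215°, cos 215°) = (-0.5736, -0.8192).
Slope in that direction = a·(-0.5736) + b·(-0.8192) = 0.16972.
Apparent dip = arctan|0.16972| = 9.6° (true dip is 10.5°, so apparent ≤ true as expected).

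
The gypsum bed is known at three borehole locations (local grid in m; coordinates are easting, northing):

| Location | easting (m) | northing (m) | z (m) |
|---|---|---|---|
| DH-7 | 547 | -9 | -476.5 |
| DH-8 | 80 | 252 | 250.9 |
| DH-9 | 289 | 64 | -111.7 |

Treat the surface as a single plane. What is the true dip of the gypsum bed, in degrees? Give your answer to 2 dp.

Let the plane be z = a·easting + b·northing + c.
DH-8−DH-7: −467a + 261b = 727.4;  DH-9−DH-7: −258a + 73b = 364.8.
Solving gives a = −1.26666, b = 0.52058.
Gradient magnitude |∇z| = √(a² + b²) = √(1.60442 + 0.27100) = 1.36946.
True dip = arctan(1.36946) = 53.86°, dipping toward ESE (azimuth ≈ 112°).

53.86°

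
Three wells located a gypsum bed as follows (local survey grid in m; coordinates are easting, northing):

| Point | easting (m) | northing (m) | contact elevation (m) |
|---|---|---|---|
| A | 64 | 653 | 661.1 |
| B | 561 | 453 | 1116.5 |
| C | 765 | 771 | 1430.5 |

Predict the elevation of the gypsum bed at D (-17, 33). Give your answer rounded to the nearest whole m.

Two edge vectors: A→B = (497, -200, 455.4), A→C = (701, 118, 769.4).
Normal n = (A→B) × (A→C) = (-207617.2, -63156.4, 198846).
So ∂z/∂easting = −n_x/n_z = 1.04411 and ∂z/∂northing = −n_y/n_z = 0.31761.
Intercept c from A: 661.1 − 66.82 − 207.40 = 386.87.
At (-17, 33): z = −17.7 + 10.5 + 386.87 = 379.6 m.

380 m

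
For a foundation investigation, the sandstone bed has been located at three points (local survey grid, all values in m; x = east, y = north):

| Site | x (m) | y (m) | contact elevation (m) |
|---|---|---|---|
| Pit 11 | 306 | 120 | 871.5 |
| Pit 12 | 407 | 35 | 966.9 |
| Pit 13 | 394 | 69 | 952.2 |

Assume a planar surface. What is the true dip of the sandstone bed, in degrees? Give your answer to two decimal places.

Let the plane be z = a·x + b·y + c.
Pit 12−Pit 11: 101a − 85b = 95.4;  Pit 13−Pit 11: 88a − 51b = 80.7.
Solving gives a = 0.85620, b = −0.10498.
Gradient magnitude |∇z| = √(a² + b²) = √(0.73309 + 0.01102) = 0.86262.
True dip = arctan(0.86262) = 40.78°, dipping toward W (azimuth ≈ 277°).

40.78°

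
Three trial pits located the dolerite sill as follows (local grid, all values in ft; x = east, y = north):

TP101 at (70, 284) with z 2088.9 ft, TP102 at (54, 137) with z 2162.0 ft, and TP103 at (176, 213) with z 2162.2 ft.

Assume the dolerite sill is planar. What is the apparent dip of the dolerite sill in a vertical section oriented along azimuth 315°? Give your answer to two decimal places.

Two edge vectors: TP101→TP102 = (-16, -147, 73.1), TP101→TP103 = (106, -71, 73.3).
Normal n = (TP101→TP102) × (TP101→TP103) = (-5585, 8921.4, 16718).
So ∂z/∂x = −n_x/n_z = 0.33407 and ∂z/∂y = −n_y/n_z = −0.53364.
Unit vector along 315° is (sin 315°, cos 315°) = (-0.7071, 0.7071).
Slope in that direction = a·(-0.7071) + b·(0.7071) = −0.61356.
Apparent dip = arctan|0.61356| = 31.53° (true dip is 32.2°, so apparent ≤ true as expected).

31.53°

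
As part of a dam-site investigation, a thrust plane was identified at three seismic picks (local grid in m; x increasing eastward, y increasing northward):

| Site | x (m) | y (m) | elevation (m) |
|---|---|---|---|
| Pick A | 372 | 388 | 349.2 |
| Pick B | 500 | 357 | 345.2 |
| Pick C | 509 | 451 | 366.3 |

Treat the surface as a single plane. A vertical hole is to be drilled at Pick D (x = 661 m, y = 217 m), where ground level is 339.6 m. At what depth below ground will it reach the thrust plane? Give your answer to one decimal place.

21.9 m

Let the plane be z = a·x + b·y + c.
Pick B−Pick A: 128a − 31b = −4;  Pick C−Pick A: 137a + 63b = 17.1.
Solving gives a = 0.02259, b = 0.22231.
Then c = 349.2 − a·372 − b·388 = 254.54.
At (661, 217): z_contact = 14.93 + 48.24 + 254.54 = 317.71 m.
Depth below ground = 339.6 − 317.71 = 21.9 m.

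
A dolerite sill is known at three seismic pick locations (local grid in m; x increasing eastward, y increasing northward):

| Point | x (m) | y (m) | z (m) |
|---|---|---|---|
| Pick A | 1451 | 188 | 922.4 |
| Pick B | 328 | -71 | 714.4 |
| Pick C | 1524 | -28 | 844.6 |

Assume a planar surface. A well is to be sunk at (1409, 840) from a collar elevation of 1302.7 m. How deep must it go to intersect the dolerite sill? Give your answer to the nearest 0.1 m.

Let the plane be z = a·x + b·y + c.
Pick B−Pick A: −1123a − 259b = −208;  Pick C−Pick A: 73a − 216b = −77.8.
Solving gives a = 0.094762, b = 0.392211.
Then c = 922.4 − a·1451 − b·188 = 711.17.
At (1409, 840): z_contact = 133.52 + 329.46 + 711.17 = 1174.14 m.
Depth below ground = 1302.7 − 1174.14 = 128.6 m.

128.6 m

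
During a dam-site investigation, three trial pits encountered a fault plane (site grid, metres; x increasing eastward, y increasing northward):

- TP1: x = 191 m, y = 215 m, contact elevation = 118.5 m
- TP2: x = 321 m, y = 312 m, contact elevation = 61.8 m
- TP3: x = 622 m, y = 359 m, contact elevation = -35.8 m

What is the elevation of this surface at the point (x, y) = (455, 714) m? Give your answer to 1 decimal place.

Let the plane be z = a·x + b·y + c.
TP2−TP1: 130a + 97b = −56.7;  TP3−TP1: 431a + 144b = −154.3.
Solving gives a = −0.29464, b = −0.18966.
Then c = 118.5 − a·191 − b·215 = 215.55.
At (455, 714): z = −134.1 − 135.4 + 215.55 = -53.9 m.

-53.9 m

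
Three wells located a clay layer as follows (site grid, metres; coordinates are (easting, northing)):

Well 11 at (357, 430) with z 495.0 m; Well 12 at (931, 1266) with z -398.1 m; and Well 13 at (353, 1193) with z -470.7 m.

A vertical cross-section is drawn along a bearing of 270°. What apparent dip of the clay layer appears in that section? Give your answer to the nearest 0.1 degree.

15.9°

Two edge vectors: Well 11→Well 12 = (574, 836, -893.1), Well 11→Well 13 = (-4, 763, -965.7).
Normal n = (Well 11→Well 12) × (Well 11→Well 13) = (-125889.9, 557884.2, 441306).
So ∂z/∂E = −n_x/n_z = 0.28527 and ∂z/∂N = −n_y/n_z = −1.26417.
Unit vector along 270° is (sin 270°, cos 270°) = (-1.0000, -0.0000).
Slope in that direction = a·(-1.0000) + b·(-0.0000) = −0.28527.
Apparent dip = arctan|0.28527| = 15.9° (true dip is 52.3°, so apparent ≤ true as expected).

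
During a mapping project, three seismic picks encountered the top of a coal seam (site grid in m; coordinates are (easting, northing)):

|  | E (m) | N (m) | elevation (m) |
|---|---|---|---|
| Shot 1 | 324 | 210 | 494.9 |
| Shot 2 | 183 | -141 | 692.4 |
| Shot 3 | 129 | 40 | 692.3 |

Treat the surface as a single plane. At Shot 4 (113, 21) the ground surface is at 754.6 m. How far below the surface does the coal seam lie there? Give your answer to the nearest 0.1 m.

44.9 m

Let the plane be z = a·E + b·N + c.
Shot 2−Shot 1: −141a − 351b = 197.5;  Shot 3−Shot 1: −195a − 170b = 197.4.
Solving gives a = −0.80298, b = −0.24011.
Then c = 494.9 − a·324 − b·210 = 805.49.
At (113, 21): z_contact = −90.74 − 5.04 + 805.49 = 709.71 m.
Depth below ground = 754.6 − 709.71 = 44.9 m.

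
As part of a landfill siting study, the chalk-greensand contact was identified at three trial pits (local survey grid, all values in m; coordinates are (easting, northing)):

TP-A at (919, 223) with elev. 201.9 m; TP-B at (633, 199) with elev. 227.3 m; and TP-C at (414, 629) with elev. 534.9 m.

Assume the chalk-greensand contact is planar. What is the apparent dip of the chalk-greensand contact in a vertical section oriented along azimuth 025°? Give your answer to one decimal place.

27.6°

Two edge vectors: TP-A→TP-B = (-286, -24, 25.4), TP-A→TP-C = (-505, 406, 333).
Normal n = (TP-A→TP-B) × (TP-A→TP-C) = (-18304.4, 82411, -128236).
So ∂z/∂E = −n_x/n_z = −0.14274 and ∂z/∂N = −n_y/n_z = 0.64265.
Unit vector along 025° is (sin 25°, cos 25°) = (0.4226, 0.9063).
Slope in that direction = a·(0.4226) + b·(0.9063) = 0.52212.
Apparent dip = arctan|0.52212| = 27.6° (true dip is 33.4°, so apparent ≤ true as expected).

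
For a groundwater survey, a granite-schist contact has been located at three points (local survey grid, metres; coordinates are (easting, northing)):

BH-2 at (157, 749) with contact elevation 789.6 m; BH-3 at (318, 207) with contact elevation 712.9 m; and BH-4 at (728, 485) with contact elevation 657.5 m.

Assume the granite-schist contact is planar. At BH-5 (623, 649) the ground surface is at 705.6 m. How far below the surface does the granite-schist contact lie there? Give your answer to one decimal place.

14.1 m

Two edge vectors: BH-2→BH-3 = (161, -542, -76.7), BH-2→BH-4 = (571, -264, -132.1).
Normal n = (BH-2→BH-3) × (BH-2→BH-4) = (51349.4, -22527.6, 266978).
So ∂z/∂E = −n_x/n_z = −0.19234 and ∂z/∂N = −n_y/n_z = 0.08438.
Intercept c from BH-2: 789.6 + 30.20 − 63.20 = 756.60.
At (623, 649): z_contact = −119.83 + 54.76 + 756.60 = 691.53 m.
Depth below ground = 705.6 − 691.53 = 14.1 m.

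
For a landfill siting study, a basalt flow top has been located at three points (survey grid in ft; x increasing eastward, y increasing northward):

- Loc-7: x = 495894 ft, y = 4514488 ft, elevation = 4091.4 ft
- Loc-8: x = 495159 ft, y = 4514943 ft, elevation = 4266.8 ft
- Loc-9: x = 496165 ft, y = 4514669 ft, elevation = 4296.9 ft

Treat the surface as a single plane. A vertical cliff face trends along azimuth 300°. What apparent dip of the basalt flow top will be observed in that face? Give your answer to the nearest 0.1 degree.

10.1°

Two edge vectors: Loc-7→Loc-8 = (-735, 455, 175.4), Loc-7→Loc-9 = (271, 181, 205.5).
Normal n = (Loc-7→Loc-8) × (Loc-7→Loc-9) = (61755.1, 198575.9, -256340).
So ∂z/∂x = −n_x/n_z = 0.24091 and ∂z/∂y = −n_y/n_z = 0.77466.
Unit vector along 300° is (sin 300°, cos 300°) = (-0.8660, 0.5000).
Slope in that direction = a·(-0.8660) + b·(0.5000) = 0.17869.
Apparent dip = arctan|0.17869| = 10.1° (true dip is 39.1°, so apparent ≤ true as expected).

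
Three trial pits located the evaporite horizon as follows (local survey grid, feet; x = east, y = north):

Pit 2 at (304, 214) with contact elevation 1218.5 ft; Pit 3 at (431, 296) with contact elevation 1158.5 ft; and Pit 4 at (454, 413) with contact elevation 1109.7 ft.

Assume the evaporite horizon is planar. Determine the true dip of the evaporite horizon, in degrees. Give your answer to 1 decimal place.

23.7°

Two edge vectors: Pit 2→Pit 3 = (127, 82, -60), Pit 2→Pit 4 = (150, 199, -108.8).
Normal n = (Pit 2→Pit 3) × (Pit 2→Pit 4) = (3018.4, 4817.6, 12973).
So ∂z/∂x = −n_x/n_z = −0.23267 and ∂z/∂y = −n_y/n_z = −0.37136.
Gradient magnitude |∇z| = √(a² + b²) = √(0.05413 + 0.13791) = 0.43822.
True dip = arctan(0.43822) = 23.7°, dipping toward NNE (azimuth ≈ 032°).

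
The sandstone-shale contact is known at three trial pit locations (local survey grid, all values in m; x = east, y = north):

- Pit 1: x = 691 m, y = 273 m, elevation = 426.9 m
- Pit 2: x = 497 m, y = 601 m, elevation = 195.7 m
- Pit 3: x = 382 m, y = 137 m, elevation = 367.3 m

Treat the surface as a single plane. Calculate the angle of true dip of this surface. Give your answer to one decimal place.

Let the plane be z = a·x + b·y + c.
Pit 2−Pit 1: −194a + 328b = −231.2;  Pit 3−Pit 1: −309a − 136b = −59.6.
Solving gives a = 0.39920, b = −0.46877.
Gradient magnitude |∇z| = √(a² + b²) = √(0.15936 + 0.21974) = 0.61571.
True dip = arctan(0.61571) = 31.6°, dipping toward NW (azimuth ≈ 320°).

31.6°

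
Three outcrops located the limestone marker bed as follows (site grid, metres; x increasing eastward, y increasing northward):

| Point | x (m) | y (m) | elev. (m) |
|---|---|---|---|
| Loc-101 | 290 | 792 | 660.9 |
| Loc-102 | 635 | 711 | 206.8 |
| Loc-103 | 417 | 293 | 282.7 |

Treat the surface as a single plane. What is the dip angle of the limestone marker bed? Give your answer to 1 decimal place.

52.2°

Two edge vectors: Loc-101→Loc-102 = (345, -81, -454.1), Loc-101→Loc-103 = (127, -499, -378.2).
Normal n = (Loc-101→Loc-102) × (Loc-101→Loc-103) = (-195961.7, 72808.3, -161868).
So ∂z/∂x = −n_x/n_z = −1.21063 and ∂z/∂y = −n_y/n_z = 0.44980.
Gradient magnitude |∇z| = √(a² + b²) = √(1.46562 + 0.20232) = 1.29149.
True dip = arctan(1.29149) = 52.2°, dipping toward ESE (azimuth ≈ 110°).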